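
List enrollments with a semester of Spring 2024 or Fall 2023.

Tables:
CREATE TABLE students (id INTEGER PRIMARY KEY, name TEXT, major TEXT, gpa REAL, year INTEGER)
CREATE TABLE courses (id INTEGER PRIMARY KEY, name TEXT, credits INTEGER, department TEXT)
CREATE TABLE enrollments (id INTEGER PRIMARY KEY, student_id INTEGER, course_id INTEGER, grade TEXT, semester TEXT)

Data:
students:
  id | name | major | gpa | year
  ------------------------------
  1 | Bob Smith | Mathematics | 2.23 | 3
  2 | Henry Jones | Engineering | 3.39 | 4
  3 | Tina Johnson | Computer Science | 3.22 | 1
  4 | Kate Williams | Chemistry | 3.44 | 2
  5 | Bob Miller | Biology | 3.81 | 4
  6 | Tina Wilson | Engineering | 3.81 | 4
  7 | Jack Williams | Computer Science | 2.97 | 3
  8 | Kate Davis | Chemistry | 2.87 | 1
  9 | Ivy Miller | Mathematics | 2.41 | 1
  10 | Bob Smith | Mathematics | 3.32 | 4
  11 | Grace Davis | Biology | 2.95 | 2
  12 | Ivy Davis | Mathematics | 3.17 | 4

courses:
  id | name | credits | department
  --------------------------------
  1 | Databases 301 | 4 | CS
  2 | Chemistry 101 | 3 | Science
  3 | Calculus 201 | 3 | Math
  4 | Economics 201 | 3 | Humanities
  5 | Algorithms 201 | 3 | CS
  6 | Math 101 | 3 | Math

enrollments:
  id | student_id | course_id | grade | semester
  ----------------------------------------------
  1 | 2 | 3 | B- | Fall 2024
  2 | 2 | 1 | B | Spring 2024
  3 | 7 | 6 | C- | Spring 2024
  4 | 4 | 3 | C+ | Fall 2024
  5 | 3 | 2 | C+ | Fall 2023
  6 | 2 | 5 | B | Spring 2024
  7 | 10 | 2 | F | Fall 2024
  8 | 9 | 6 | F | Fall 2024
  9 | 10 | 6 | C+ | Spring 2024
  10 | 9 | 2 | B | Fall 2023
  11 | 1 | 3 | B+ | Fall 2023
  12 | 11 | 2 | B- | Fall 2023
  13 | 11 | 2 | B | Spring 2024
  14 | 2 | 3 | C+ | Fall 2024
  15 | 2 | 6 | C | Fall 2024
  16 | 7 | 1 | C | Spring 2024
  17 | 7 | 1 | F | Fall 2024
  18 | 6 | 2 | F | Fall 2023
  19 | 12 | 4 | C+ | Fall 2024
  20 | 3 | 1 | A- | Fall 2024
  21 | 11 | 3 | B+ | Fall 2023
SELECT id, semester FROM enrollments WHERE semester IN ('Spring 2024', 'Fall 2023')

Execution result:
id | semester
2 | Spring 2024
3 | Spring 2024
5 | Fall 2023
6 | Spring 2024
9 | Spring 2024
10 | Fall 2023
11 | Fall 2023
12 | Fall 2023
13 | Spring 2024
16 | Spring 2024
18 | Fall 2023
21 | Fall 2023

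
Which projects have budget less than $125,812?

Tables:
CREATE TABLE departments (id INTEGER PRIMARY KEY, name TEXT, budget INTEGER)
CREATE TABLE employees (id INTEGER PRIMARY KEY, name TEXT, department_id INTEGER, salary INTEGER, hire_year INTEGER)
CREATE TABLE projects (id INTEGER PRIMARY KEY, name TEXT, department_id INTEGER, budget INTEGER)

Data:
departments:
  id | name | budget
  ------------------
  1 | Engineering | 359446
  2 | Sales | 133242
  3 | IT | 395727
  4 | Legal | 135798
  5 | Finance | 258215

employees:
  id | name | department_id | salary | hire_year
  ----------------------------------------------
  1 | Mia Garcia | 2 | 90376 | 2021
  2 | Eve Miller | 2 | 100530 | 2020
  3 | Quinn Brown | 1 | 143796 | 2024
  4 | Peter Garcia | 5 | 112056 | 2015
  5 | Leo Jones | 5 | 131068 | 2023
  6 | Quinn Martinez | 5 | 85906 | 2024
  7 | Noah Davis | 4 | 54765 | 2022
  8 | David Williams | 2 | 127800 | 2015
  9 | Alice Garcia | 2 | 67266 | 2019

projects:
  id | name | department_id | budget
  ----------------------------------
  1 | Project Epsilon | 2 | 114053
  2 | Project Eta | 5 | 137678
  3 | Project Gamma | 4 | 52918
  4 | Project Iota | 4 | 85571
SELECT name, budget FROM projects WHERE budget < 125812

Execution result:
name | budget
Project Epsilon | 114053
Project Gamma | 52918
Project Iota | 85571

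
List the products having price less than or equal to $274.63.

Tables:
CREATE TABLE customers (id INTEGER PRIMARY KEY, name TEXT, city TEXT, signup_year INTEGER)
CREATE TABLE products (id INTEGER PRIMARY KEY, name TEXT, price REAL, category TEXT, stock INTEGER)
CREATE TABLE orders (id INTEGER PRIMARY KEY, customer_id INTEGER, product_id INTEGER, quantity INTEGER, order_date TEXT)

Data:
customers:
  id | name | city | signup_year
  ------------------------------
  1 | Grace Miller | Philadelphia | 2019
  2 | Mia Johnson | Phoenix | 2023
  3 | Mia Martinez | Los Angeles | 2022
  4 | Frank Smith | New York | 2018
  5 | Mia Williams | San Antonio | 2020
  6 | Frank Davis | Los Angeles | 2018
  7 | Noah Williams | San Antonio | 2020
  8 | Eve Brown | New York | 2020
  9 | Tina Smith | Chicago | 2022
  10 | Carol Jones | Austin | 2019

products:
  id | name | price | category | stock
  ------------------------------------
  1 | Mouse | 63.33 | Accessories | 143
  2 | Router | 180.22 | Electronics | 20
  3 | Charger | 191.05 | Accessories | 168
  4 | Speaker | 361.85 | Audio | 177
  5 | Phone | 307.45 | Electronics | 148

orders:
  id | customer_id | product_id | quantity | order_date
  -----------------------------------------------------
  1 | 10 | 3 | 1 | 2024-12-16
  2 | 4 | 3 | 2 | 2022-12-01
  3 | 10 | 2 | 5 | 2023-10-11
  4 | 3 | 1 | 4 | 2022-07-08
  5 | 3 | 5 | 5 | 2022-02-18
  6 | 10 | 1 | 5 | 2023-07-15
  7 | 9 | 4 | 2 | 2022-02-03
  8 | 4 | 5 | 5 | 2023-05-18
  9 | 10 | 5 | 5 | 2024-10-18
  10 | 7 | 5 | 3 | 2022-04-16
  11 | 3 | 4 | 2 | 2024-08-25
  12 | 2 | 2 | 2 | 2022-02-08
SELECT name, price FROM products WHERE price <= 274.63

Execution result:
name | price
Mouse | 63.33
Router | 180.22
Charger | 191.05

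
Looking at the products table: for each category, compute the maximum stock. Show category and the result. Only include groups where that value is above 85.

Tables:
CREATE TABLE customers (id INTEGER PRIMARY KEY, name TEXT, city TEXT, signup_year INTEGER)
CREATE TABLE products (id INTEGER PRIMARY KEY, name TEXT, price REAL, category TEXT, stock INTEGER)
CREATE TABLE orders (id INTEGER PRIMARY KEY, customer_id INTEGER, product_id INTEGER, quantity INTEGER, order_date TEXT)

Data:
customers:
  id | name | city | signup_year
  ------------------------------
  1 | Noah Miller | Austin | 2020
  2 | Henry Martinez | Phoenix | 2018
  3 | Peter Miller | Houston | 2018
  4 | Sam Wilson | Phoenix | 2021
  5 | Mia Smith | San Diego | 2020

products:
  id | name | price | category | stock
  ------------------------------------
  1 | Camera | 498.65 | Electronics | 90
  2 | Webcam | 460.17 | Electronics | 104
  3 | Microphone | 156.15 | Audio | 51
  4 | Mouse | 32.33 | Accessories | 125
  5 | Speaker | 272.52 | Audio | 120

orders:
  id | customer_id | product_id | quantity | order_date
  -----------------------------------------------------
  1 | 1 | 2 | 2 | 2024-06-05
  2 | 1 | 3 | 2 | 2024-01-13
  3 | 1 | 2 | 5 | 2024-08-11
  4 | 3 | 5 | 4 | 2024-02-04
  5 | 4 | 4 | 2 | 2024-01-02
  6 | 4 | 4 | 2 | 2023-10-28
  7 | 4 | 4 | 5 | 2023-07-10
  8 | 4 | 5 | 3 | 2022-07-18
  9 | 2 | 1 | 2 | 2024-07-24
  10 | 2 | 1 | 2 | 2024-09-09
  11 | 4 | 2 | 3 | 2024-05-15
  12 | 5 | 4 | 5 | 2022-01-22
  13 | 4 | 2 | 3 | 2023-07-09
SELECT category, MAX(stock) AS max_stock FROM products GROUP BY category HAVING MAX(stock) > 85

Execution result:
category | max_stock
Accessories | 125
Audio | 120
Electronics | 104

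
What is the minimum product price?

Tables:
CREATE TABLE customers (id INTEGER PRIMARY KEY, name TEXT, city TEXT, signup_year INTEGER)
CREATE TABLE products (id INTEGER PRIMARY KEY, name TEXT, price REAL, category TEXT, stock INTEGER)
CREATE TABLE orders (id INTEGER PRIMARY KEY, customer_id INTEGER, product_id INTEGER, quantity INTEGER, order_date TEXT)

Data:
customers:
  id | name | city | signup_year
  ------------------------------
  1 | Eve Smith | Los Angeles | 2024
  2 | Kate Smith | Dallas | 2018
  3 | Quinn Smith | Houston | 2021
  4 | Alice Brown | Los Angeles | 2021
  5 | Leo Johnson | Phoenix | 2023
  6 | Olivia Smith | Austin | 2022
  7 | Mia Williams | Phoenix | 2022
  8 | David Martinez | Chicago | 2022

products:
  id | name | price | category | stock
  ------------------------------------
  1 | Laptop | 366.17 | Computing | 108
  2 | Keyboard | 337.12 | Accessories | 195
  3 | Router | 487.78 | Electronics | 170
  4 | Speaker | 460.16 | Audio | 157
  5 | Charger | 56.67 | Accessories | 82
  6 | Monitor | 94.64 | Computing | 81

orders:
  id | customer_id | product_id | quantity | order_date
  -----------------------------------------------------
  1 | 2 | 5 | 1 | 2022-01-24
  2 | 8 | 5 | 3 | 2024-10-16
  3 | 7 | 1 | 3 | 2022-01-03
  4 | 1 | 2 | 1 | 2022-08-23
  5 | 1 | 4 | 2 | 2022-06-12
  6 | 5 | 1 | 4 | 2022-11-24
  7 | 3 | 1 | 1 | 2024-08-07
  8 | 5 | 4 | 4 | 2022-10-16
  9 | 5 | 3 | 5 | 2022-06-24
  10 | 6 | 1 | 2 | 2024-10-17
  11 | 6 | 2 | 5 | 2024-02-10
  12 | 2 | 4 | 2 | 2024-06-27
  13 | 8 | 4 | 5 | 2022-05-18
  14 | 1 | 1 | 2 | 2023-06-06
SELECT MIN(price) FROM products

Execution result:
56.67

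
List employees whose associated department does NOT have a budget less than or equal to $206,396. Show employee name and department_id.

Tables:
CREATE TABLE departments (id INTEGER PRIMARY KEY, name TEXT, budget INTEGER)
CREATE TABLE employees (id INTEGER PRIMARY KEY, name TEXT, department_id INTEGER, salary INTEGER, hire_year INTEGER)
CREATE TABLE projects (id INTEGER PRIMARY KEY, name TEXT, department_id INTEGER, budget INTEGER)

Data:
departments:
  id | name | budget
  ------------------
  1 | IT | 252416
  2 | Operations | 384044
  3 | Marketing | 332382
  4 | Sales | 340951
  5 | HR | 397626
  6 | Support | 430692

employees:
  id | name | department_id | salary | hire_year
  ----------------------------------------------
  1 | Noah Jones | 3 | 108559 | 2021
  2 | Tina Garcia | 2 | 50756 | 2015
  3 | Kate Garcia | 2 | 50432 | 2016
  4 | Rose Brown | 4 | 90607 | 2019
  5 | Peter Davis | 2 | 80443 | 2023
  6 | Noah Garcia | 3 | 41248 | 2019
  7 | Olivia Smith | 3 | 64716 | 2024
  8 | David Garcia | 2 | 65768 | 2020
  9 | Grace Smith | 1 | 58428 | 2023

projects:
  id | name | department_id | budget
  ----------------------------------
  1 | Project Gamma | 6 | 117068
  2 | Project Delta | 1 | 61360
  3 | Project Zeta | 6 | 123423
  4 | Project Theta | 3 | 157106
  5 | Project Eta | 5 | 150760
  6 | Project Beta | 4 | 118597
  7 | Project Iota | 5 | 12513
SELECT name, department_id FROM employees WHERE department_id NOT IN (SELECT id FROM departments WHERE budget <= 206396)

Execution result:
name | department_id
Noah Jones | 3
Tina Garcia | 2
Kate Garcia | 2
Rose Brown | 4
Peter Davis | 2
Noah Garcia | 3
Olivia Smith | 3
David Garcia | 2
Grace Smith | 1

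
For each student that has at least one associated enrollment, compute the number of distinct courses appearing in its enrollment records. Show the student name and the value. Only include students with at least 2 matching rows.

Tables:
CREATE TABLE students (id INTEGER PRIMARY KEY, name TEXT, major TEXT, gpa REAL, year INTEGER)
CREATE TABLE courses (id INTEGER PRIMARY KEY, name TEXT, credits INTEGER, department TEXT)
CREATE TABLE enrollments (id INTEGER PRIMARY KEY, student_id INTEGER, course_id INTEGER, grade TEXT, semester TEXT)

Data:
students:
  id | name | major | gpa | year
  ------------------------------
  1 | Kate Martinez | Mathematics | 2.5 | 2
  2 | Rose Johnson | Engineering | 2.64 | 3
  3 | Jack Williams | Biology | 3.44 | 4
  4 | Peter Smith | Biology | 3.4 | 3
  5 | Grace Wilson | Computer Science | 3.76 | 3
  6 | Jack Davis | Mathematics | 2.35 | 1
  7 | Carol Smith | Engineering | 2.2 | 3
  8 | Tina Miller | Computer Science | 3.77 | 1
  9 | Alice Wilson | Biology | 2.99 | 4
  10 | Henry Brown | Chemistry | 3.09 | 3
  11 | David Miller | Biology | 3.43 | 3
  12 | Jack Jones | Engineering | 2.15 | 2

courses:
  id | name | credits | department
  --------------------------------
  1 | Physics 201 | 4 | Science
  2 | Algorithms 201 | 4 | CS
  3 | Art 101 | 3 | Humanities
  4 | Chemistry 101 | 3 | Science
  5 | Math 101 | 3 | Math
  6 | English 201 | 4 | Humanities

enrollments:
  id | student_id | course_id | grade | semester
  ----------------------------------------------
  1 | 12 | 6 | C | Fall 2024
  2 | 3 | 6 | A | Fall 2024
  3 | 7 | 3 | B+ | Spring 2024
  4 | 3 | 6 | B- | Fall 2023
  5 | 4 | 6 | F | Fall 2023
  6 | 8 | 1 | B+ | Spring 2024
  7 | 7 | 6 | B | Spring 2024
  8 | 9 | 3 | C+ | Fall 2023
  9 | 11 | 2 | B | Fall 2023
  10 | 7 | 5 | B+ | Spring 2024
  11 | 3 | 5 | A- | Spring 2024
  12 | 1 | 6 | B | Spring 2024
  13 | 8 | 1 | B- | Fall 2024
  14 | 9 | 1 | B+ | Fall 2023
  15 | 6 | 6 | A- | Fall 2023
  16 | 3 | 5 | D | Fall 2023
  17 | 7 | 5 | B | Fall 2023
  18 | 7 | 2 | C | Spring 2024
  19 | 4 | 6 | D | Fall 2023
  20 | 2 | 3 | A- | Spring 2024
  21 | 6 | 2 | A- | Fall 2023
SELECT p.name, COUNT(DISTINCT c.course_id) AS distinct_course_count FROM enrollments c JOIN students p ON c.student_id = p.id GROUP BY p.id, p.name HAVING COUNT(*) >= 2

Execution result:
name | distinct_course_count
Jack Williams | 2
Peter Smith | 1
Jack Davis | 2
Carol Smith | 4
Tina Miller | 1
Alice Wilson | 2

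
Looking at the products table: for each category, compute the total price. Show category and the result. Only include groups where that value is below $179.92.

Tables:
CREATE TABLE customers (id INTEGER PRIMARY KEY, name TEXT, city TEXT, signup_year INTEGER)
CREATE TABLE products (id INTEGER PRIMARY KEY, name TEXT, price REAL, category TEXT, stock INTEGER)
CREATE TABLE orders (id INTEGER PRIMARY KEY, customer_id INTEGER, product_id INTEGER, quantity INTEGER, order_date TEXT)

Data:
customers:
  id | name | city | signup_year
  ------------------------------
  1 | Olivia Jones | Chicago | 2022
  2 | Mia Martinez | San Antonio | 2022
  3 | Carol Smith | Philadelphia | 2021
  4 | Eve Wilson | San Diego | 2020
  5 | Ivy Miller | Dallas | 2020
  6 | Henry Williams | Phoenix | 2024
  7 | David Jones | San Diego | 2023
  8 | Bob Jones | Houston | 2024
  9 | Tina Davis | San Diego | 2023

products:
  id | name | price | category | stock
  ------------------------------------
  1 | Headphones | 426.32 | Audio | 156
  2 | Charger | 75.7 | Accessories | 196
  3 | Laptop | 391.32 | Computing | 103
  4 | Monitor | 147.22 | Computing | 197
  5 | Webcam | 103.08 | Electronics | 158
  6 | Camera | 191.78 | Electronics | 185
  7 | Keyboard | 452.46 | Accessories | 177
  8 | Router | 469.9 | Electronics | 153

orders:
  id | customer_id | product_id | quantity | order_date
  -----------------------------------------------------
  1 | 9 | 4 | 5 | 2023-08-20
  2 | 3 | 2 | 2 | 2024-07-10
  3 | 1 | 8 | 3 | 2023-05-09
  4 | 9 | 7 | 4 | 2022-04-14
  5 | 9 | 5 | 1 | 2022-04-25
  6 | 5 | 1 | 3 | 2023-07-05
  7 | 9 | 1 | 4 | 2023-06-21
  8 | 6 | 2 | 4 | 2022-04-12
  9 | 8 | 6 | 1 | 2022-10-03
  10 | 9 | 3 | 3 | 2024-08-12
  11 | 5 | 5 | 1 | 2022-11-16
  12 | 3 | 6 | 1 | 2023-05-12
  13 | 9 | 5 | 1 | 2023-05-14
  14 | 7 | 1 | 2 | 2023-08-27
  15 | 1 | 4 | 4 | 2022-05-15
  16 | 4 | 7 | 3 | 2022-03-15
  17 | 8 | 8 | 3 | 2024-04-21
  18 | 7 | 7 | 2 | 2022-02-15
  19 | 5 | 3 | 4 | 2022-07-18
SELECT category, SUM(price) AS sum_price FROM products GROUP BY category HAVING SUM(price) < 179.92

Execution result:
(no rows)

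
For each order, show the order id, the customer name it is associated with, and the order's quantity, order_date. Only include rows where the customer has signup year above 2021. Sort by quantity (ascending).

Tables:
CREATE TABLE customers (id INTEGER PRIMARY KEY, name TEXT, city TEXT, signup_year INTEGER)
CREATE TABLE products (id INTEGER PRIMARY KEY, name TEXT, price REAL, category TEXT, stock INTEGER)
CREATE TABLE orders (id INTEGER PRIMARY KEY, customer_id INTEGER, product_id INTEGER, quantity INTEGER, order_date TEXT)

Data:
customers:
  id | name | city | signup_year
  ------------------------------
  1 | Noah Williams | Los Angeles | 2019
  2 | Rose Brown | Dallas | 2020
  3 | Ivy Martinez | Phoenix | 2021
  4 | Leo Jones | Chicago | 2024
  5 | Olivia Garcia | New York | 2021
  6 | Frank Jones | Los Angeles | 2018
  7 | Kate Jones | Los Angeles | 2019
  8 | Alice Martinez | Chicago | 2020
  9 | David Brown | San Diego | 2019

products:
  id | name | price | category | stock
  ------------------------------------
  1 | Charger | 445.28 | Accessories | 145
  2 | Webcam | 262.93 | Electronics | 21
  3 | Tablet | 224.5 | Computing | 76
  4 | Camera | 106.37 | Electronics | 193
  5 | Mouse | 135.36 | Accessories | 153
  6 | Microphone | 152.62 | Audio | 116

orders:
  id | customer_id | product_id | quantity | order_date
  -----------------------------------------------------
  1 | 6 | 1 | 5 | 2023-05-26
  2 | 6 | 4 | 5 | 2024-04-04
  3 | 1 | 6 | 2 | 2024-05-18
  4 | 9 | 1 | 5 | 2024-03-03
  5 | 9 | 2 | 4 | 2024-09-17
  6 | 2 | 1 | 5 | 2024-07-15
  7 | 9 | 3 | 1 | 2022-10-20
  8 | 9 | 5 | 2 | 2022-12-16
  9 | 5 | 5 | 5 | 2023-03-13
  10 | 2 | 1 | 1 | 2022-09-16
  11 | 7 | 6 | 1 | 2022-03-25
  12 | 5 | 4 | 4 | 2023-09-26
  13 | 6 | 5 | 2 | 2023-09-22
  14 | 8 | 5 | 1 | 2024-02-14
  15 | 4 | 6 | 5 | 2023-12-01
SELECT c.id, p.name AS customer, c.quantity, c.order_date FROM orders c JOIN customers p ON c.customer_id = p.id WHERE p.signup_year > 2021 ORDER BY c.quantity ASC

Execution result:
id | customer | quantity | order_date
15 | Leo Jones | 5 | 2023-12-01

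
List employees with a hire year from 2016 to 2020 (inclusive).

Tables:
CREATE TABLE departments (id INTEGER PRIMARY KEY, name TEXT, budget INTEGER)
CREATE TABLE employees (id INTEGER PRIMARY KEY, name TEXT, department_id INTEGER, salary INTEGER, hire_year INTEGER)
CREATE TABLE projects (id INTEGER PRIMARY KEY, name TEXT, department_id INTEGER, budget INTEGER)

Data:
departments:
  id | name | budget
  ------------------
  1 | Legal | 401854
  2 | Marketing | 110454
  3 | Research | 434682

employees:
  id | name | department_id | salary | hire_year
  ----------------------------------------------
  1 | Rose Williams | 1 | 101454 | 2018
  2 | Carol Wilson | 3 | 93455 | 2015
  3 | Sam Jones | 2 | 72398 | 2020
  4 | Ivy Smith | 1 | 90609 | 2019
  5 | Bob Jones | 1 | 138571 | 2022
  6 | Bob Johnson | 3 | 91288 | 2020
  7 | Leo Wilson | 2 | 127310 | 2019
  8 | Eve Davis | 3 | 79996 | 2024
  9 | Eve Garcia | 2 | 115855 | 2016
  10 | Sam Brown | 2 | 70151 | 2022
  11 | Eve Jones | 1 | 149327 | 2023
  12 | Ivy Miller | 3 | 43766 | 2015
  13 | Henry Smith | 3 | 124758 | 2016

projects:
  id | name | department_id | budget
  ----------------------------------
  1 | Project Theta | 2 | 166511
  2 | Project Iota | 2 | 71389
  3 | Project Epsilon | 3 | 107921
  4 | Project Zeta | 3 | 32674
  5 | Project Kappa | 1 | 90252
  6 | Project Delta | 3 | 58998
SELECT name, hire_year FROM employees WHERE hire_year BETWEEN 2016 AND 2020

Execution result:
name | hire_year
Rose Williams | 2018
Sam Jones | 2020
Ivy Smith | 2019
Bob Johnson | 2020
Leo Wilson | 2019
Eve Garcia | 2016
Henry Smith | 2016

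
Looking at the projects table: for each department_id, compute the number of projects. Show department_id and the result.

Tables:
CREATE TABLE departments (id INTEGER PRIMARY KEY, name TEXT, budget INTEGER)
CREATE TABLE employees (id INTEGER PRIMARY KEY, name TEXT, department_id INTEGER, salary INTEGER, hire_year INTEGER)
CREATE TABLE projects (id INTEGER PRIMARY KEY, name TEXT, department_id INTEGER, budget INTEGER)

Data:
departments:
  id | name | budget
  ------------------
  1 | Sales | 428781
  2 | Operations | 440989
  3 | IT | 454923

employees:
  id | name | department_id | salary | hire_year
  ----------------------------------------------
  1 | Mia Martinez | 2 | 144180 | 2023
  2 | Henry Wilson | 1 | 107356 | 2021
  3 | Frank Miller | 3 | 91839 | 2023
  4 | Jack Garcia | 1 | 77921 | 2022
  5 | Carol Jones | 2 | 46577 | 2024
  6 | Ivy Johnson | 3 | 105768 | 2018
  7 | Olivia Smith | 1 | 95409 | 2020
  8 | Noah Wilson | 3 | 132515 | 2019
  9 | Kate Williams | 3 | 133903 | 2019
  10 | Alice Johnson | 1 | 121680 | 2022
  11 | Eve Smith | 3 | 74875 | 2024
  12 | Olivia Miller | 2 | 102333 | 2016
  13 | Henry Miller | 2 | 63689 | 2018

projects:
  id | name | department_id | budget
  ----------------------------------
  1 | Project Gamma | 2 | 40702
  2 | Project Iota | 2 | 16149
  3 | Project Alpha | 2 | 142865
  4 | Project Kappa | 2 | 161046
SELECT department_id, COUNT(*) AS n FROM projects GROUP BY department_id

Execution result:
department_id | n
2 | 4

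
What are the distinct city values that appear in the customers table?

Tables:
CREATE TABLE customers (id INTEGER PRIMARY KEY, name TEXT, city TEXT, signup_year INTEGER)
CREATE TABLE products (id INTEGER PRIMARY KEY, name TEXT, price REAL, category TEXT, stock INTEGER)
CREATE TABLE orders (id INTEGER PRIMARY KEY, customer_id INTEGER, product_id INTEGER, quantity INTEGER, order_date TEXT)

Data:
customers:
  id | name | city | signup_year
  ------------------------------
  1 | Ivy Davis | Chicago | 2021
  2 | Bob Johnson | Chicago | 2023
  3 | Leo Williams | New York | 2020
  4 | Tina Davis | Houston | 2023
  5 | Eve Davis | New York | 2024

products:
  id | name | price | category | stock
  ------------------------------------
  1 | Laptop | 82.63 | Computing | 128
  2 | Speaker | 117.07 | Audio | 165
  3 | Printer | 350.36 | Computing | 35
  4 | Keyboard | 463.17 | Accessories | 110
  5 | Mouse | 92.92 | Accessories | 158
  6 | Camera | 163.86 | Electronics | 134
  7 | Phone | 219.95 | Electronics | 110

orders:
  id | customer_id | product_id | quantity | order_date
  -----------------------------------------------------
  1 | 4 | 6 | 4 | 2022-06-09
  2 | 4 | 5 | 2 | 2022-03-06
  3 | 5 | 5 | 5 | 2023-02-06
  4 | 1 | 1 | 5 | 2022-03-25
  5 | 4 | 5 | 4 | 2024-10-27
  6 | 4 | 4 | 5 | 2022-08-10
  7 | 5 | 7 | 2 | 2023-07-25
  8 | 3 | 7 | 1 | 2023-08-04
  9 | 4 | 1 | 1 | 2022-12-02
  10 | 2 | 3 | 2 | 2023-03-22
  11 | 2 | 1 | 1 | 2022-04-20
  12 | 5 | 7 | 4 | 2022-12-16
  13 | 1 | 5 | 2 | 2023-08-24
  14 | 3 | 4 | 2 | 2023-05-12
SELECT DISTINCT city FROM customers

Execution result:
city
Chicago
New York
Houston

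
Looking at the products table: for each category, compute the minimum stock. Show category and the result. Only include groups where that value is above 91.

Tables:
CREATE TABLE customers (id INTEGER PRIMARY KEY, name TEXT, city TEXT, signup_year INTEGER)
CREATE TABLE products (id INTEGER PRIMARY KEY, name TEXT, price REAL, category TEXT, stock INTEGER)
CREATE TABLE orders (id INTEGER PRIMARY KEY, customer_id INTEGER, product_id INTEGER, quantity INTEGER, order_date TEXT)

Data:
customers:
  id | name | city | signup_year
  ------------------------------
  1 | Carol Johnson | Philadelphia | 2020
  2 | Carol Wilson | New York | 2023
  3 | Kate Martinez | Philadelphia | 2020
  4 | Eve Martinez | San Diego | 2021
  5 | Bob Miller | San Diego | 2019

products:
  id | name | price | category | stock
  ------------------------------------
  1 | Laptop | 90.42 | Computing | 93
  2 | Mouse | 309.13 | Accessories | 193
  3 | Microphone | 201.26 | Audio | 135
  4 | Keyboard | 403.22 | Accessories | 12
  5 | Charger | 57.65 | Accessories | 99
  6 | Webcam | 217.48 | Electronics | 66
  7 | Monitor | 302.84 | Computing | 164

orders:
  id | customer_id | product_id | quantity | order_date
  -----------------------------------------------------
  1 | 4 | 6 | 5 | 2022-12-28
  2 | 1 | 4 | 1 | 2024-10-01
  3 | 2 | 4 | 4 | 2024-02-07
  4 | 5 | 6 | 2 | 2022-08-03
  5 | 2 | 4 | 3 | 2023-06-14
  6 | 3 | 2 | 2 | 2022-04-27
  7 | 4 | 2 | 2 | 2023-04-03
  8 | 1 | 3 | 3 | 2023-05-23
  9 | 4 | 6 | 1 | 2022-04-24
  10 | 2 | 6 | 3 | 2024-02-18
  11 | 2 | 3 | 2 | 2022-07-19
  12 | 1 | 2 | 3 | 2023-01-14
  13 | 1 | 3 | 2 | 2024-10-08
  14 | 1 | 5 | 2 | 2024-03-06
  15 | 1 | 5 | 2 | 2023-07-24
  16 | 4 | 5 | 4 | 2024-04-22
SELECT category, MIN(stock) AS min_stock FROM products GROUP BY category HAVING MIN(stock) > 91

Execution result:
category | min_stock
Audio | 135
Computing | 93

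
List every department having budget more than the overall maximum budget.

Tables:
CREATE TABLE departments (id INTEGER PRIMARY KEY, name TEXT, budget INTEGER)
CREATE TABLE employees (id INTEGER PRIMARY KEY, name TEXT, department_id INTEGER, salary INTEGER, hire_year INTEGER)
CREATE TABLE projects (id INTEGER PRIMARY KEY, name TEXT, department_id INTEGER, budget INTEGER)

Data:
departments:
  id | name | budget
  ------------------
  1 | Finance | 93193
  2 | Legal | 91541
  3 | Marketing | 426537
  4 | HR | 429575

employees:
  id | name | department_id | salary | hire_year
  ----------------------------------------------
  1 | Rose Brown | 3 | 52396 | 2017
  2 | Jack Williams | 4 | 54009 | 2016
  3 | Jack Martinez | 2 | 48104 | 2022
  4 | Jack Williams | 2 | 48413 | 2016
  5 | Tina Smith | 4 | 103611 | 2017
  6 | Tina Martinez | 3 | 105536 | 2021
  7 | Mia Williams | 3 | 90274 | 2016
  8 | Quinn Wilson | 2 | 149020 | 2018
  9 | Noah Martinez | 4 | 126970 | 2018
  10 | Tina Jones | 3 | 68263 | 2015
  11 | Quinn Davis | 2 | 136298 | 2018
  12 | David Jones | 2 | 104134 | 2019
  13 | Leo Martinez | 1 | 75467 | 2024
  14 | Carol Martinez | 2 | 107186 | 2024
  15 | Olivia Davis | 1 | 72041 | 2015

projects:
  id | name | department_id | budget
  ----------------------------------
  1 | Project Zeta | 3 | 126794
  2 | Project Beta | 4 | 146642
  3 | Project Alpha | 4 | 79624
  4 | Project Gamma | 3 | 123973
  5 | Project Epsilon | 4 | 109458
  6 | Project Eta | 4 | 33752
SELECT name, budget FROM departments WHERE budget > (SELECT MAX(budget) FROM departments)

Execution result:
(no rows)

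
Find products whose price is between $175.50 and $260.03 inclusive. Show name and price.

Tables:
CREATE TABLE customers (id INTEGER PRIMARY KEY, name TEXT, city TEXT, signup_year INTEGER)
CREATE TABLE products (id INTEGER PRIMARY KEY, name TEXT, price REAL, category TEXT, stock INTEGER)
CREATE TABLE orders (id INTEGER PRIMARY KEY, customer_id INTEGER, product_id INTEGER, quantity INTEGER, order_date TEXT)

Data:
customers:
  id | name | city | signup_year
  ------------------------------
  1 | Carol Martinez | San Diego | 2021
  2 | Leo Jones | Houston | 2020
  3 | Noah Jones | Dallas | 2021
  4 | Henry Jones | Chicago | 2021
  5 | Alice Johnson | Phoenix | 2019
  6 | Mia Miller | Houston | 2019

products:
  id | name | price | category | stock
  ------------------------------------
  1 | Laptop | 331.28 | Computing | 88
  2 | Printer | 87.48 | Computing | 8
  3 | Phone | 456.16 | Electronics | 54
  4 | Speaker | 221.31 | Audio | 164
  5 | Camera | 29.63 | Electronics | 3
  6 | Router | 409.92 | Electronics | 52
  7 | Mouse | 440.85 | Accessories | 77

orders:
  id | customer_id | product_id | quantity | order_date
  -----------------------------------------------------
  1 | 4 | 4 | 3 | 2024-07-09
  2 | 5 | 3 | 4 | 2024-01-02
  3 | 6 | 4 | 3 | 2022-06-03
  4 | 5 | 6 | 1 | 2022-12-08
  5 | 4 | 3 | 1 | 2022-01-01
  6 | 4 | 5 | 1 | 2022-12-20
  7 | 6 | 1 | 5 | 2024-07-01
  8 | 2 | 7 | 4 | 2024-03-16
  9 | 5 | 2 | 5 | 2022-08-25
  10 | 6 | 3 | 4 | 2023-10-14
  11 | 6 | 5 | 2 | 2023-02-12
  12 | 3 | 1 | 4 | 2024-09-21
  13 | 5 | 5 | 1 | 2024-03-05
SELECT name, price FROM products WHERE price BETWEEN 175.5 AND 260.03

Execution result:
name | price
Speaker | 221.31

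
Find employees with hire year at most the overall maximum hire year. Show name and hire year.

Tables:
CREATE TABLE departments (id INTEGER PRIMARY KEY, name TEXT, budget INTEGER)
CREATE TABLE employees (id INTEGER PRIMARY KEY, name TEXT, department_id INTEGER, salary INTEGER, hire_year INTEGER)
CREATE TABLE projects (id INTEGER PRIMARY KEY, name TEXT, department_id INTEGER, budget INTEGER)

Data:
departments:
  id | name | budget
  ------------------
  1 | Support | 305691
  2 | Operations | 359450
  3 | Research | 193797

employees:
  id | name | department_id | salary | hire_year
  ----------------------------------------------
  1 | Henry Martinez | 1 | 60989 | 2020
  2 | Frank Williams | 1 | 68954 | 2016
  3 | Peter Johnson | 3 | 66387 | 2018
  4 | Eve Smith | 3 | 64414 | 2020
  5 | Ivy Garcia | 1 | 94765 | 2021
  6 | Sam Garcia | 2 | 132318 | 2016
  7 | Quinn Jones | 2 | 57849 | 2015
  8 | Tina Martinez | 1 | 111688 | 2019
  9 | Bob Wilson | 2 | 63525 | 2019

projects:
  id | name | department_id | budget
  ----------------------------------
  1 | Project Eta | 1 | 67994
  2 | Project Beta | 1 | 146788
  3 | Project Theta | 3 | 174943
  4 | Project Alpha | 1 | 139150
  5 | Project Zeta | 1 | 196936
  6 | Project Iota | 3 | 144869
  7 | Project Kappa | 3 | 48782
SELECT name, hire_year FROM employees WHERE hire_year <= (SELECT MAX(hire_year) FROM employees)

Execution result:
name | hire_year
Henry Martinez | 2020
Frank Williams | 2016
Peter Johnson | 2018
Eve Smith | 2020
Ivy Garcia | 2021
Sam Garcia | 2016
Quinn Jones | 2015
Tina Martinez | 2019
Bob Wilson | 2019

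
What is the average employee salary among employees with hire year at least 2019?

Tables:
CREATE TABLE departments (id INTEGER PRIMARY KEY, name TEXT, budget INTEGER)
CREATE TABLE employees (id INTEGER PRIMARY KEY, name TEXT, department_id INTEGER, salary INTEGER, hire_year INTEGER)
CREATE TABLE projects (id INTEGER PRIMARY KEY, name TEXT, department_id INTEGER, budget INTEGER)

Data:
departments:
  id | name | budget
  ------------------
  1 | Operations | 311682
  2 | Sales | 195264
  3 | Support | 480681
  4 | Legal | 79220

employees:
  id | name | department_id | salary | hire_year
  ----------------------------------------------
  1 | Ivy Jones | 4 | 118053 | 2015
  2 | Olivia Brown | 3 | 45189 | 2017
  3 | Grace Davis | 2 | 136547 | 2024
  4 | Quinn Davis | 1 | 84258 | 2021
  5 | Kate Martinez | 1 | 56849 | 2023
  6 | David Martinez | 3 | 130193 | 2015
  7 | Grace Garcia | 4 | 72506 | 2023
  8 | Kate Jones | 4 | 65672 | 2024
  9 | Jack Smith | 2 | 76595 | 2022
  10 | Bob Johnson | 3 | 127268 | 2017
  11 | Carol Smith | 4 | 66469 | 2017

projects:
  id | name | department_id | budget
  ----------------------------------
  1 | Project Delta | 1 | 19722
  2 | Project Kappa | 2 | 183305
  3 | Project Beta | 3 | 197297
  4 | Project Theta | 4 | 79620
SELECT AVG(salary) FROM employees WHERE hire_year >= 2019

Execution result:
82071.17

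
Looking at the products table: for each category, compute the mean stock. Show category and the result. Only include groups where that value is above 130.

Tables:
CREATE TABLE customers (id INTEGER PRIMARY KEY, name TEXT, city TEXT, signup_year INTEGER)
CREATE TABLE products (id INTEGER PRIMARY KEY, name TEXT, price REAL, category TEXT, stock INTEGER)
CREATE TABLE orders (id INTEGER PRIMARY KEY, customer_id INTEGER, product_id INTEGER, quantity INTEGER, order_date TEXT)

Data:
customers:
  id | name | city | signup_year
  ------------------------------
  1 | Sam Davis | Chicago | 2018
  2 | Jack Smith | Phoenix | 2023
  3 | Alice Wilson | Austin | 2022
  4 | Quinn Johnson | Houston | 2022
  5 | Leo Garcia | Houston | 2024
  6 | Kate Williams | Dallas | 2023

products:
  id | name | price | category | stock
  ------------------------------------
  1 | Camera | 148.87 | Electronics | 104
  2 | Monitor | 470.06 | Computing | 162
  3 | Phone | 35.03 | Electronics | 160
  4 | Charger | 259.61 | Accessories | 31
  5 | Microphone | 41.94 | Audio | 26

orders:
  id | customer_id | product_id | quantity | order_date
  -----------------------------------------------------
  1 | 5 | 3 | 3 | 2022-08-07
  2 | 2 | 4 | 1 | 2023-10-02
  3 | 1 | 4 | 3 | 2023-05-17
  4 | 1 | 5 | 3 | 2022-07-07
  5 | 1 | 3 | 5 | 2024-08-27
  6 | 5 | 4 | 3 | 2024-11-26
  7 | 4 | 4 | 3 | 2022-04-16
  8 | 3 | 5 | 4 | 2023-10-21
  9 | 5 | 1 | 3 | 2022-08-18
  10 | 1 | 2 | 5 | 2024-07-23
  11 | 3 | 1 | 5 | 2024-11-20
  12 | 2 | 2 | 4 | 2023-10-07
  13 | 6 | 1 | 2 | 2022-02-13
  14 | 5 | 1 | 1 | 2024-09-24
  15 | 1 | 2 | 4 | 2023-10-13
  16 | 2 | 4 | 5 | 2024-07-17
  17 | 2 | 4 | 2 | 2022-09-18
SELECT category, AVG(stock) AS avg_stock FROM products GROUP BY category HAVING AVG(stock) > 130

Execution result:
category | avg_stock
Computing | 162.00
Electronics | 132.00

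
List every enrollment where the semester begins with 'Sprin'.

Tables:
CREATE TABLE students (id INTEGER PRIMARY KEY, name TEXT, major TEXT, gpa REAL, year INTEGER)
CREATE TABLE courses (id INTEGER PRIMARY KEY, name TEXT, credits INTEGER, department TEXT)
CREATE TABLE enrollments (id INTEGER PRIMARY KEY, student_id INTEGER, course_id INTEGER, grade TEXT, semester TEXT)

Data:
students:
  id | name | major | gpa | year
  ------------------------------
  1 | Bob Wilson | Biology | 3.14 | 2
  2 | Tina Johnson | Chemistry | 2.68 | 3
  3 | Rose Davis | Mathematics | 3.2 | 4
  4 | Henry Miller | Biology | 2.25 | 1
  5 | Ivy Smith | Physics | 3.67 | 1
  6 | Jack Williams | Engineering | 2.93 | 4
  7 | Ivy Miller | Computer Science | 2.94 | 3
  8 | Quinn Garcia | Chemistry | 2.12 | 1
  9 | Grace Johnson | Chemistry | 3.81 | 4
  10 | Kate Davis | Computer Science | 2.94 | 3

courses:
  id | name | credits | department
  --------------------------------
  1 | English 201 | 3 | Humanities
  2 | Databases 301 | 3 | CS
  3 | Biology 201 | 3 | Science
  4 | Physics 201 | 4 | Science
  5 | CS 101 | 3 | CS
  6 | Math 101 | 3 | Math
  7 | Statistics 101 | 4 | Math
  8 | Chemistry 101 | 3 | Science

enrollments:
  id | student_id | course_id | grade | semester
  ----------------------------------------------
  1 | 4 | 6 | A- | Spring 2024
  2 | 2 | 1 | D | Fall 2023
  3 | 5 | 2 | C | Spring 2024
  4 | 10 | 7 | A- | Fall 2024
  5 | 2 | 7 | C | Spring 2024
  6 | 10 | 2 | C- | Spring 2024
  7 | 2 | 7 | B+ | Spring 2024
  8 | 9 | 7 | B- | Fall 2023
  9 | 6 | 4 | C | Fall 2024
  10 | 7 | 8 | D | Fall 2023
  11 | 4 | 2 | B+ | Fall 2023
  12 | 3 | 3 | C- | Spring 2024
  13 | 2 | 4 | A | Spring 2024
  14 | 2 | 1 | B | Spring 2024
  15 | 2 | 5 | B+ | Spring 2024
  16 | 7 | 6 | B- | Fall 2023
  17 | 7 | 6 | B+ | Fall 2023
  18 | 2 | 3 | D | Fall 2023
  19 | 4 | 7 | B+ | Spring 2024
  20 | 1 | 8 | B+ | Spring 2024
SELECT id, semester FROM enrollments WHERE semester LIKE 'Sprin%'

Execution result:
id | semester
1 | Spring 2024
3 | Spring 2024
5 | Spring 2024
6 | Spring 2024
7 | Spring 2024
12 | Spring 2024
13 | Spring 2024
14 | Spring 2024
15 | Spring 2024
19 | Spring 2024
20 | Spring 2024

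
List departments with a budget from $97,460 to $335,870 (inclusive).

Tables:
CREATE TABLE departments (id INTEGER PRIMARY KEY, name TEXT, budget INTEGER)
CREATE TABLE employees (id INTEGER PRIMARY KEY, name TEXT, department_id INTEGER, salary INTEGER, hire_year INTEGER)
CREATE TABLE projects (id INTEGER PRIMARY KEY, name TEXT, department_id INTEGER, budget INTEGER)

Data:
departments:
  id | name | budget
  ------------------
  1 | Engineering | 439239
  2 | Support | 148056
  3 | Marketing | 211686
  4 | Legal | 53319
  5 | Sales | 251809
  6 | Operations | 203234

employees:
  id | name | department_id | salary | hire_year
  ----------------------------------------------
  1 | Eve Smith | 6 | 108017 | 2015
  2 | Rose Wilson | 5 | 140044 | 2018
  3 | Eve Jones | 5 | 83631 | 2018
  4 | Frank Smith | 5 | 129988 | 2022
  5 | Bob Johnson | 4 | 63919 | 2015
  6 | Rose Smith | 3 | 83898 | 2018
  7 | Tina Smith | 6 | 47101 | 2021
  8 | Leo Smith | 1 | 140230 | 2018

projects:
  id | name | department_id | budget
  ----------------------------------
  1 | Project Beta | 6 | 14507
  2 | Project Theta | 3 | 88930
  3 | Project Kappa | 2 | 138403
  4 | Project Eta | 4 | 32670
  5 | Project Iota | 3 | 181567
SELECT name, budget FROM departments WHERE budget BETWEEN 97460 AND 335870

Execution result:
name | budget
Support | 148056
Marketing | 211686
Sales | 251809
Operations | 203234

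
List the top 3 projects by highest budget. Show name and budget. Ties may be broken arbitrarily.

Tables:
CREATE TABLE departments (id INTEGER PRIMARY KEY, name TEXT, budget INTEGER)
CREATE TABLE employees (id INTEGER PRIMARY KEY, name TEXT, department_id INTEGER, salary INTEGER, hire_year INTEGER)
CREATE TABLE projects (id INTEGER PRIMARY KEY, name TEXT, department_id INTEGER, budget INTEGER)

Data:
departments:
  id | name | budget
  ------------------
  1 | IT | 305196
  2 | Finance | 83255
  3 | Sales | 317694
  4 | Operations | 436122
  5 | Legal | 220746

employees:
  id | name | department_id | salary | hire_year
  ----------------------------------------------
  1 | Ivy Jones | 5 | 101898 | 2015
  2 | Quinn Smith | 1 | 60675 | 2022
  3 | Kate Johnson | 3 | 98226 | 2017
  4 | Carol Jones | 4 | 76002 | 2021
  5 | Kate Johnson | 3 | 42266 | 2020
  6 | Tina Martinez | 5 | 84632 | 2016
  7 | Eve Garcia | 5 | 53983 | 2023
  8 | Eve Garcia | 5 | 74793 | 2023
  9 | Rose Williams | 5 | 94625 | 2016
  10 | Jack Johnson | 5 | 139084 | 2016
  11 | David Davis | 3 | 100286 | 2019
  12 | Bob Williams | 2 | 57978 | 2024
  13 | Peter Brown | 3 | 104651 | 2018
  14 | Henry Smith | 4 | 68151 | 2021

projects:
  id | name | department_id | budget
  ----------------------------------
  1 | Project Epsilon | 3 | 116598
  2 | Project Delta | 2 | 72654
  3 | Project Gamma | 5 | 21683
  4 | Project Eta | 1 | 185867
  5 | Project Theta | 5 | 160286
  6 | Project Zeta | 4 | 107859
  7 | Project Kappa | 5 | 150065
SELECT name, budget FROM projects ORDER BY budget DESC LIMIT 3

Execution result:
name | budget
Project Eta | 185867
Project Theta | 160286
Project Kappa | 150065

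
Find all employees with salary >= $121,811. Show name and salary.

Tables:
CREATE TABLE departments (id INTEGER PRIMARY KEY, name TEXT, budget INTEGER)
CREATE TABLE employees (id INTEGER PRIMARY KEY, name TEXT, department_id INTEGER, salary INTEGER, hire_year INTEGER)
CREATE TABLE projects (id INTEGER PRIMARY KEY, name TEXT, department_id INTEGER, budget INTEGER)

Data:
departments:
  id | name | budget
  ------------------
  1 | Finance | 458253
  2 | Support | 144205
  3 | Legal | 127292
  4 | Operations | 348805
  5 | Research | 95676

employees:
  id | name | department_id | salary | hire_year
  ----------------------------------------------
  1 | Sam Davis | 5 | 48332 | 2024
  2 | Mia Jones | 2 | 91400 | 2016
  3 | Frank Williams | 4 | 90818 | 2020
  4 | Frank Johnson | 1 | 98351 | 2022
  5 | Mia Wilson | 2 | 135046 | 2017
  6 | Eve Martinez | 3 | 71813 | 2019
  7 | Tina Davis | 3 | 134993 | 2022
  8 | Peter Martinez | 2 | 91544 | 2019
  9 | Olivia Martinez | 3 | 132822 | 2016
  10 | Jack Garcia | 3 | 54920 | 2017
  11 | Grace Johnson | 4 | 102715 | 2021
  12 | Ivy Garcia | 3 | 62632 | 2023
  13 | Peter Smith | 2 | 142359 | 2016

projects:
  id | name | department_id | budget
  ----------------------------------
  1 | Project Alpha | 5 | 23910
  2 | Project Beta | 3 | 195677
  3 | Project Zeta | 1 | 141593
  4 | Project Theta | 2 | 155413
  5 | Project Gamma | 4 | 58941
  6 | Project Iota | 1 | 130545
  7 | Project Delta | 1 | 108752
SELECT name, salary FROM employees WHERE salary >= 121811

Execution result:
name | salary
Mia Wilson | 135046
Tina Davis | 134993
Olivia Martinez | 132822
Peter Smith | 142359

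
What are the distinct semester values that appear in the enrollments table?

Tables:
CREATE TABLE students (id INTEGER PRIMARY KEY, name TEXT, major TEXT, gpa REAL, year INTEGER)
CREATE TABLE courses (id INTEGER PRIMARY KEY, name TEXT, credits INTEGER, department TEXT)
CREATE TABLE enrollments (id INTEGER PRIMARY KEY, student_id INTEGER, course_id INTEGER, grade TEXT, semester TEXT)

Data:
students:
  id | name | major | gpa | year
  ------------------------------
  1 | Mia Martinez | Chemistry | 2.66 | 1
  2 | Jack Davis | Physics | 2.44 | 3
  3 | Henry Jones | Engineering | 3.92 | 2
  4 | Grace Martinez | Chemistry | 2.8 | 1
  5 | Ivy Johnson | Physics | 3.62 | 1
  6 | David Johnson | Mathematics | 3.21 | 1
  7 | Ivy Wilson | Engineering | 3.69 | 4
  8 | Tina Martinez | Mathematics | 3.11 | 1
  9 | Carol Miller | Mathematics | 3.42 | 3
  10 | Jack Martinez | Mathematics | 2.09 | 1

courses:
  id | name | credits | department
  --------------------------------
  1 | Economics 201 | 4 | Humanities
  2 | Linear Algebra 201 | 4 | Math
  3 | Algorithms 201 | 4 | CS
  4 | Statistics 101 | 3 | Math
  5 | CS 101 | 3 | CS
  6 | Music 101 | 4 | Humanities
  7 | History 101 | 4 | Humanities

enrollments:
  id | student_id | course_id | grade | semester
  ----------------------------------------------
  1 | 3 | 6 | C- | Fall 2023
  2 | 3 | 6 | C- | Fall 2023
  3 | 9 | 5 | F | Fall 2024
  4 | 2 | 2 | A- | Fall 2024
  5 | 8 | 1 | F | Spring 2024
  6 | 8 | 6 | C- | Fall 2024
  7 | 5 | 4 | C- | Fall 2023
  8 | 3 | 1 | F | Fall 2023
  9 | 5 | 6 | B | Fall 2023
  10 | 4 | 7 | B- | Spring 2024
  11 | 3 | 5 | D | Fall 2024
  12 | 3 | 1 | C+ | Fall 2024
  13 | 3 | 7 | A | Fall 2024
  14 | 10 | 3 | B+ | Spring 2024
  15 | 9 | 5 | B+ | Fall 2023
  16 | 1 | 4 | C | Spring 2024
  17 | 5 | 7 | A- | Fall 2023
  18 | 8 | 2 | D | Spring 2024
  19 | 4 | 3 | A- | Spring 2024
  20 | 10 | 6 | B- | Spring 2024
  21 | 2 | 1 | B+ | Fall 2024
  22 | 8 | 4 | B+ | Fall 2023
SELECT DISTINCT semester FROM enrollments

Execution result:
semester
Fall 2023
Fall 2024
Spring 2024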